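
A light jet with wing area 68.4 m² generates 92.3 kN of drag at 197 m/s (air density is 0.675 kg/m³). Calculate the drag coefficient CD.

From D = ½ρv²S·CD, rearranging gives CD = 2D/(ρv²S).
CD = 2 × 92300 / (0.675 × 197² × 68.4) = 0.103

CD = 0.103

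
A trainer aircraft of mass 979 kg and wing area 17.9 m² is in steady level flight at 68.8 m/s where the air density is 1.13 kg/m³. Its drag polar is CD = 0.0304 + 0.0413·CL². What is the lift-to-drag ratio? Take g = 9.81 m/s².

L/D = 6.26

Level flight ⇒ L = W = m·g = 979 × 9.81 = 9604 N.
q = ½ρv² = ½ × 1.13 × 68.8² = 2674 Pa.
Required CL = L/(qS) = 9604/(2674·17.9) = 0.2006.
CD = 0.0304 + 0.0413 × 0.2006² = 0.03206.
L/D = CL/CD = 0.2006 / 0.03206 = 6.26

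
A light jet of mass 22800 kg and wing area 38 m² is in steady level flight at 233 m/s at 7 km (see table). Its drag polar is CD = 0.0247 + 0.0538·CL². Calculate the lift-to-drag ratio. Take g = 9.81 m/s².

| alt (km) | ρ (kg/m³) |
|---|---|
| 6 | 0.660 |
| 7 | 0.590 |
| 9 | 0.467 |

L/D = 11.5

At 7 km, from the table: ρ = 0.590 kg/m³.
Level flight ⇒ L = W = m·g = 22800 × 9.81 = 2.2367×10^5 N.
Dynamic pressure q = 0.5 × 0.59 × 233² = 16020 Pa.
Required CL = L/(qS) = 2.2367×10^5/(16020·38) = 0.3675.
CD = 0.0247 + 0.0538 × 0.3675² = 0.03197.
L/D = CL/CD = 0.3675 / 0.03197 = 11.5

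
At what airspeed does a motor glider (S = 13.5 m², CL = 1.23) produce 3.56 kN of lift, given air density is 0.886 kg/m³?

L = ½ρv²S·CL ⇒ v = √(2L/(ρ·S·CL))
v = √(2 × 3560 / (0.886 × 13.5 × 1.23)) = √484 = 22 m/s

v = 22 m/s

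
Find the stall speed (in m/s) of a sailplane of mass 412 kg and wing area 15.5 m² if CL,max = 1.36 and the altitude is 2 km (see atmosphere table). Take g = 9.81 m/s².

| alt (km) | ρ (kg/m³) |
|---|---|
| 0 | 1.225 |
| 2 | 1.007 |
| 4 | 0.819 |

At 2 km, from the table: ρ = 1.007 kg/m³.
At stall, lift equals weight: L = W = m·g = 412 × 9.81 = 4042 N.
From L = ½ρV²S·CL,max = W: V_stall = √(2W/(ρSCL,max)) = √(2·4042/(1.007·15.5·1.36))
V_stall = √380.8 = 19.5 m/s

V_stall = 19.5 m/s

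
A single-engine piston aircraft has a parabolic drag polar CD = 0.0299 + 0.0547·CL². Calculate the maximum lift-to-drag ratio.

(L/D)max = 12.4

For CD = CD0 + K·CL², (L/D)max occurs at CL* = √(CD0/K) and equals 1/(2√(K·CD0)).
(L/D)max = 1/(2√(0.0547 × 0.0299)) = 1/(2 × 0.04044) = 12.4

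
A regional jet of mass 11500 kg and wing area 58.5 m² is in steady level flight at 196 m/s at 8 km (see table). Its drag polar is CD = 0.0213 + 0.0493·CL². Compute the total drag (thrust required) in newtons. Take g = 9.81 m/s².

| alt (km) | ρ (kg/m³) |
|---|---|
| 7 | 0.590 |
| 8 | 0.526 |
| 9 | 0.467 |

D = 13700 N

At 8 km, from the table: ρ = 0.526 kg/m³.
In steady level flight, lift balances weight: W = mg = 11500 × 9.81 = 1.1282×10^5 N.
q = ½ρv² = ½ × 0.526 × 196² = 10100 Pa.
Required CL = L/(qS) = 1.1282×10^5/(10100·58.5) = 0.1909.
CD = 0.0213 + 0.0493 × 0.1909² = 0.0231.
D = q·S·CD = 10100 × 58.5 × 0.0231 = 13650 N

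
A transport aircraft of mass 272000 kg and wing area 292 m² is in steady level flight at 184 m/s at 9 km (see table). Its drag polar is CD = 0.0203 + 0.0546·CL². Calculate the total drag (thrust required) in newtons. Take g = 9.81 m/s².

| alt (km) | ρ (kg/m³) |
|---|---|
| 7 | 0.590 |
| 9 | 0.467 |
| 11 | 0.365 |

At 9 km, from the table: ρ = 0.467 kg/m³.
In steady level flight, lift balances weight: W = mg = 272000 × 9.81 = 2.6683×10^6 N.
Dynamic pressure q = 0.5 × 0.467 × 184² = 7905 Pa.
Required CL = L/(qS) = 2.6683×10^6/(7905·292) = 1.156.
CD = 0.0203 + 0.0546 × 1.156² = 0.09326.
D = q·S·CD = 7905 × 292 × 0.09326 = 2.153×10^5 N

D = 2.15×10^5 N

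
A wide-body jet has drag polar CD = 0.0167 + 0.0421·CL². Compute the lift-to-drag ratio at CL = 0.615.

CD = 0.0167 + 0.0421 × 0.615² = 0.03262
L/D = CL/CD = 0.615 / 0.03262 = 18.9

L/D = 18.9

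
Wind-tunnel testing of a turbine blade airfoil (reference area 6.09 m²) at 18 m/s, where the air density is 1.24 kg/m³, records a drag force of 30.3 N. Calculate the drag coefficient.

From D = ½ρv²S·CD, rearranging gives CD = 2D/(ρv²S).
CD = 2 × 30.3 / (1.24 × 18² × 6.09) = 0.0248

CD = 0.0248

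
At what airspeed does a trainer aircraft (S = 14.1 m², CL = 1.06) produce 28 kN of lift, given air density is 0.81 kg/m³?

v = 68 m/s

L = ½ρv²S·CL ⇒ v = √(2L/(ρ·S·CL))
v = √(2 × 28000 / (0.81 × 14.1 × 1.06)) = √4626 = 68 m/s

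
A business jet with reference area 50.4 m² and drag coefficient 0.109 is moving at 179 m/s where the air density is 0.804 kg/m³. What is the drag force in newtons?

D = 70800 N

D = ½ρv²S·CD = ½ × 0.804 × 179² × 50.4 × 0.109 = 70800 N ≈ 70.8 kN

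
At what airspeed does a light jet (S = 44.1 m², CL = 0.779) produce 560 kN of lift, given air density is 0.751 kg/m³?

L = ½ρv²S·CL ⇒ v = √(2L/(ρ·S·CL))
v = √(2 × 5.6×10^5 / (0.751 × 44.1 × 0.779)) = √43410 = 208 m/s

v = 208 m/s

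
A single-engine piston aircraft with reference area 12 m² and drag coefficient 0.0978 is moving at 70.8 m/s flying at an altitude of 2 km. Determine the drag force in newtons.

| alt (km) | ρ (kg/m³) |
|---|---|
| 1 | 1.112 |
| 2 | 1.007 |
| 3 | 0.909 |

D = 2960 N

At 2 km, from the table: ρ = 1.007 kg/m³.
Dynamic pressure q = ½ρv² = ½ × 1.007 × 70.8² = 2524 Pa.
D = q·S·CD = 2524 × 12 × 0.0978 = 2960 N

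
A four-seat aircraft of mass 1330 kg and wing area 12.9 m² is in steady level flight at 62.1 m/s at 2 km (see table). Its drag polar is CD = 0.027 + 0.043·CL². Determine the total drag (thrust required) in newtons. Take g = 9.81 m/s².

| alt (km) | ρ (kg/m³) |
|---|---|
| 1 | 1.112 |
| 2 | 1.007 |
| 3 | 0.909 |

D = 969 N

At 2 km, from the table: ρ = 1.007 kg/m³.
In steady level flight, lift balances weight: W = mg = 1330 × 9.81 = 13047 N.
Dynamic pressure q = 0.5 × 1.007 × 62.1² = 1942 Pa.
CL = 2W/(ρv²S) = 2×13047/(1.007×62.1²×12.9) = 0.5209.
CD = 0.027 + 0.043 × 0.5209² = 0.03867.
D = q·S·CD = 1942 × 12.9 × 0.03867 = 968.5 N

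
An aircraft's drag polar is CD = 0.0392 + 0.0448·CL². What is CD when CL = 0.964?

CD = 0.0392 + 0.0448 × 0.964² = 0.0392 + 0.04163 = 0.0808

CD = 0.0808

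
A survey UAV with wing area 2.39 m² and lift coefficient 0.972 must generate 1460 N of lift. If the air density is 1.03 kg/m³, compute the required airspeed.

v = 34.9 m/s

L = ½ρv²S·CL ⇒ v = √(2L/(ρ·S·CL))
v = √(2 × 1460 / (1.03 × 2.39 × 0.972)) = √1220 = 34.9 m/s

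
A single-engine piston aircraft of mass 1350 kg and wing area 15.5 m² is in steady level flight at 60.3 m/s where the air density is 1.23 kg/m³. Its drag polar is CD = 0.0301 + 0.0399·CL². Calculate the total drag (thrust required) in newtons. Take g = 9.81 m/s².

Weight W = mg = 1350 × 9.81 = 13244 N; in level flight L = W.
q = ½ρv² = ½ × 1.23 × 60.3² = 2236 Pa.
CL = 2W/(ρv²S) = 2×13244/(1.23×60.3²×15.5) = 0.3821.
CD = 0.0301 + 0.0399 × 0.3821² = 0.03592.
D = q·S·CD = 2236 × 15.5 × 0.03592 = 1245 N

D = 1250 N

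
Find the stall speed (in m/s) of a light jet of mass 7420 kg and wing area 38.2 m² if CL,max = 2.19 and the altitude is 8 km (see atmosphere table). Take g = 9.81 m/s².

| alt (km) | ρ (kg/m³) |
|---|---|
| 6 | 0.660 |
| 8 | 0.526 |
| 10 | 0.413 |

V_stall = 57.5 m/s

At 8 km, from the table: ρ = 0.526 kg/m³.
At stall, lift equals weight: L = W = m·g = 7420 × 9.81 = 72790 N.
V_stall = √(2W/(ρ·S·CL,max)) = √(2 × 72790 / (0.526 × 38.2 × 2.19))
V_stall = √3308 = 57.5 m/s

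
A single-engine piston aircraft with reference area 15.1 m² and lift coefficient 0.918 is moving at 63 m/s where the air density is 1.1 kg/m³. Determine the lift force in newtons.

L = 30300 N

Dynamic pressure q = ½ρv² = ½ × 1.1 × 63² = 2183 Pa.
L = q·S·CL = 2183 × 15.1 × 0.918 = 30300 N ≈ 30.3 kN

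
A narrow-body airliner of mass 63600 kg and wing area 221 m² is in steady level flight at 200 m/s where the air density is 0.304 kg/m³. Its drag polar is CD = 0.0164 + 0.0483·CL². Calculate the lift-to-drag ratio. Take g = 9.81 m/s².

L/D = 17.3

Level flight ⇒ L = W = m·g = 63600 × 9.81 = 6.2392×10^5 N.
q = ½ρv² = ½ × 0.304 × 200² = 6080 Pa.
Required CL = L/(qS) = 6.2392×10^5/(6080·221) = 0.4643.
CD = 0.0164 + 0.0483 × 0.4643² = 0.02681.
L/D = CL/CD = 0.4643 / 0.02681 = 17.3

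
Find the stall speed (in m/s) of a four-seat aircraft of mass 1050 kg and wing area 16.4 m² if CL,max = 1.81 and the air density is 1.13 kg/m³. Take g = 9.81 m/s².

At stall, lift equals weight: L = W = m·g = 1050 × 9.81 = 10300 N.
From L = ½ρV²S·CL,max = W: V_stall = √(2W/(ρSCL,max)) = √(2·10300/(1.13·16.4·1.81))
V_stall = √614.2 = 24.8 m/s

V_stall = 24.8 m/s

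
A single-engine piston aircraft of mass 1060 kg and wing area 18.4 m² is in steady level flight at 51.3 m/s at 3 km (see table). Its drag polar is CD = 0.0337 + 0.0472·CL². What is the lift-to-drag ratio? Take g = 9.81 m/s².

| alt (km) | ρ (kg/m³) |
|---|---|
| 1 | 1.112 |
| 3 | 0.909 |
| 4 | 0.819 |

At 3 km, from the table: ρ = 0.909 kg/m³.
Level flight ⇒ L = W = m·g = 1060 × 9.81 = 10399 N.
q = ½ρv² = ½ × 0.909 × 51.3² = 1196 Pa.
Required CL = L/(qS) = 10399/(1196·18.4) = 0.4725.
CD = 0.0337 + 0.0472 × 0.4725² = 0.04424.
L/D = CL/CD = 0.4725 / 0.04424 = 10.7

L/D = 10.7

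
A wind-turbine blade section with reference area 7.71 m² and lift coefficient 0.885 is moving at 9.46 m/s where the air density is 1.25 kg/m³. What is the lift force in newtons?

L = 382 N

L = ½ρv²S·CL = ½ × 1.25 × 9.46² × 7.71 × 0.885 = 382 N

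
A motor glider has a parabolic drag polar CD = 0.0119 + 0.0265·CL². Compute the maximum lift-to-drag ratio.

(L/D)max = 28.2

For CD = CD0 + K·CL², (L/D)max occurs at CL* = √(CD0/K) and equals 1/(2√(K·CD0)).
(L/D)max = 1/(2√(0.0265 × 0.0119)) = 1/(2 × 0.01776) = 28.2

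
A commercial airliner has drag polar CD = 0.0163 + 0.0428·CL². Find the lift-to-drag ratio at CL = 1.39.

L/D = 14

CD = 0.0163 + 0.0428 × 1.39² = 0.09899
L/D = CL/CD = 1.39 / 0.09899 = 14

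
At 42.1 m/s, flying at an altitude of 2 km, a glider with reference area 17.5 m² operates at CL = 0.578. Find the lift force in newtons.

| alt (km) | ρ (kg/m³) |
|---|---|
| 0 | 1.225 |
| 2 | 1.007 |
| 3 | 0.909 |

At 2 km, from the table: ρ = 1.007 kg/m³.
L = ½ρv²S·CL = ½ × 1.007 × 42.1² × 17.5 × 0.578 = 9030 N ≈ 9.03 kN

L = 9030 N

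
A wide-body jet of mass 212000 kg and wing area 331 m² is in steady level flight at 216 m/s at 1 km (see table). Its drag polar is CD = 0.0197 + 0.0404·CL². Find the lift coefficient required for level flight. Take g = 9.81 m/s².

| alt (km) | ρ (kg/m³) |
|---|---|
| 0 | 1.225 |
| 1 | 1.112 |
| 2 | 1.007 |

At 1 km, from the table: ρ = 1.112 kg/m³.
Weight W = mg = 212000 × 9.81 = 2.0797×10^6 N; in level flight L = W.
Dynamic pressure q = 0.5 × 1.112 × 216² = 25940 Pa.
Required CL = L/(qS) = 2.0797×10^6/(25940·331) = 0.2422.

CL = 0.242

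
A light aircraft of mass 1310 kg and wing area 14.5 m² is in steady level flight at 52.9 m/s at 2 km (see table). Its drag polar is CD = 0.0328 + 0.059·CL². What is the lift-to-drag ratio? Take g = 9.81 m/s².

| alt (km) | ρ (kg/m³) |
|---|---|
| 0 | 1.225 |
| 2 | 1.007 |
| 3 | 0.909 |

At 2 km, from the table: ρ = 1.007 kg/m³.
Weight W = mg = 1310 × 9.81 = 12851 N; in level flight L = W.
q = ½ρv² = ½ × 1.007 × 52.9² = 1409 Pa.
Required CL = L/(qS) = 12851/(1409·14.5) = 0.629.
CD = 0.0328 + 0.059 × 0.629² = 0.05614.
L/D = CL/CD = 0.629 / 0.05614 = 11.2

L/D = 11.2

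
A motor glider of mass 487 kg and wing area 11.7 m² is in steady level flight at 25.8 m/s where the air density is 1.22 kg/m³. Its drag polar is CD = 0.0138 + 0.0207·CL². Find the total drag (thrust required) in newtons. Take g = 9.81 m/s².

In steady level flight, lift balances weight: W = mg = 487 × 9.81 = 4777.5 N.
Dynamic pressure q = 0.5 × 1.22 × 25.8² = 406 Pa.
CL = W/(q·S) = 4777.5 / (406 × 11.7) = 1.006.
CD = 0.0138 + 0.0207 × 1.006² = 0.03473.
D = q·S·CD = 406 × 11.7 × 0.03473 = 165 N

D = 165 N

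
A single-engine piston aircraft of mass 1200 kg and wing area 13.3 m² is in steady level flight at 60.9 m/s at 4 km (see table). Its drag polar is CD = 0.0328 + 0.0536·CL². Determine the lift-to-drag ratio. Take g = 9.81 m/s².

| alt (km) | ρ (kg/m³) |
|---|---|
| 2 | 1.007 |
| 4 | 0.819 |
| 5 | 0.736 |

At 4 km, from the table: ρ = 0.819 kg/m³.
Level flight ⇒ L = W = m·g = 1200 × 9.81 = 11772 N.
Dynamic pressure q = 0.5 × 0.819 × 60.9² = 1519 Pa.
CL = W/(q·S) = 11772 / (1519 × 13.3) = 0.5828.
CD = 0.0328 + 0.0536 × 0.5828² = 0.051.
L/D = CL/CD = 0.5828 / 0.051 = 11.4

L/D = 11.4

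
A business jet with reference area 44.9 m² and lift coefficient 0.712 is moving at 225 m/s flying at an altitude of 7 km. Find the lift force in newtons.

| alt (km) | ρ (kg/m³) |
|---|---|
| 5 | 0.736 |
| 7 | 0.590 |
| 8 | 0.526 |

L = 4.77×10^5 N

At 7 km, from the table: ρ = 0.590 kg/m³.
L = ½ρv²S·CL = ½ × 0.59 × 225² × 44.9 × 0.712 = 4.77×10^5 N ≈ 477 kN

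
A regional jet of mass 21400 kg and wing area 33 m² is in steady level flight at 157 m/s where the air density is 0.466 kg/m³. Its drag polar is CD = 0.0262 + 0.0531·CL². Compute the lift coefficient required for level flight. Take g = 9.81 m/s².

Level flight ⇒ L = W = m·g = 21400 × 9.81 = 2.0993×10^5 N.
Dynamic pressure q = 0.5 × 0.466 × 157² = 5743 Pa.
CL = 2W/(ρv²S) = 2×2.0993×10^5/(0.466×157²×33) = 1.108.

CL = 1.11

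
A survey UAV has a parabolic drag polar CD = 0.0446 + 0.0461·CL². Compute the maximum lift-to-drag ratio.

For CD = CD0 + K·CL², (L/D)max occurs at CL* = √(CD0/K) and equals 1/(2√(K·CD0)).
(L/D)max = 1/(2√(0.0461 × 0.0446)) = 1/(2 × 0.04534) = 11

(L/D)max = 11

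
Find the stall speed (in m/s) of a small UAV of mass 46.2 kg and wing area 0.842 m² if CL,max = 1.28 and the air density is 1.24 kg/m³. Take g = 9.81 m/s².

Weight W = mg = 46.2 × 9.81 = 453.2 N.
V_stall = √(2W/(ρ·S·CL,max)) = √(2 × 453.2 / (1.24 × 0.842 × 1.28))
V_stall = √678.3 = 26 m/s

V_stall = 26 m/s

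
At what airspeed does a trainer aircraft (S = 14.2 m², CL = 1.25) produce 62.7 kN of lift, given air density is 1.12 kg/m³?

L = ½ρv²S·CL ⇒ v = √(2L/(ρ·S·CL))
v = √(2 × 62700 / (1.12 × 14.2 × 1.25)) = √6308 = 79.4 m/s

v = 79.4 m/s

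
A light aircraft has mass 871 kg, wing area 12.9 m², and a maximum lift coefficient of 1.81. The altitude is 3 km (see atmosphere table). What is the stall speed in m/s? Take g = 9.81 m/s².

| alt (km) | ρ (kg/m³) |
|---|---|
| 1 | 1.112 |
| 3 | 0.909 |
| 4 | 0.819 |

V_stall = 28.4 m/s

At 3 km, from the table: ρ = 0.909 kg/m³.
Weight W = mg = 871 × 9.81 = 8545 N.
V_stall = √(2W/(ρ·S·CL,max)) = √(2 × 8545 / (0.909 × 12.9 × 1.81))
V_stall = √805.2 = 28.4 m/s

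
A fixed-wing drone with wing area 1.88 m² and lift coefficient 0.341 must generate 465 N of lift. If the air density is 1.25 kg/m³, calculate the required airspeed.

L = ½ρv²S·CL ⇒ v = √(2L/(ρ·S·CL))
v = √(2 × 465 / (1.25 × 1.88 × 0.341)) = √1161 = 34.1 m/s

v = 34.1 m/s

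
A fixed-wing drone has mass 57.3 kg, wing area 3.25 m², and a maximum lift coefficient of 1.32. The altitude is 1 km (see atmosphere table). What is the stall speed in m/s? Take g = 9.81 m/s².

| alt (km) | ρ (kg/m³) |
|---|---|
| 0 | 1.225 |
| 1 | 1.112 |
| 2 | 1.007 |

At 1 km, from the table: ρ = 1.112 kg/m³.
At stall, lift equals weight: L = W = m·g = 57.3 × 9.81 = 562.1 N.
V_stall = √(2W/(ρ·S·CL,max)) = √(2 × 562.1 / (1.112 × 3.25 × 1.32))
V_stall = √235.7 = 15.4 m/s

V_stall = 15.4 m/s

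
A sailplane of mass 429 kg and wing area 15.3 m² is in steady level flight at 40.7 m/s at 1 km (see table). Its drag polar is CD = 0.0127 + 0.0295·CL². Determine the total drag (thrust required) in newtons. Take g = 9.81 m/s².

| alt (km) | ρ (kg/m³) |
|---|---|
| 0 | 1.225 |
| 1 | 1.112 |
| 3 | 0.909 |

At 1 km, from the table: ρ = 1.112 kg/m³.
In steady level flight, lift balances weight: W = mg = 429 × 9.81 = 4208.5 N.
Dynamic pressure q = 0.5 × 1.112 × 40.7² = 921 Pa.
CL = 2W/(ρv²S) = 2×4208.5/(1.112×40.7²×15.3) = 0.2987.
CD = 0.0127 + 0.0295 × 0.2987² = 0.01533.
D = q·S·CD = 921 × 15.3 × 0.01533 = 216 N

D = 216 N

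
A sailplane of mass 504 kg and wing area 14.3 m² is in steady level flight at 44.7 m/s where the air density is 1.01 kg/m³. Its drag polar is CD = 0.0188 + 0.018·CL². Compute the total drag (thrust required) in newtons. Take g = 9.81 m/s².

D = 302 N

Level flight ⇒ L = W = m·g = 504 × 9.81 = 4944.2 N.
Dynamic pressure q = 0.5 × 1.01 × 44.7² = 1009 Pa.
CL = 2W/(ρv²S) = 2×4944.2/(1.01×44.7²×14.3) = 0.3427.
CD = 0.0188 + 0.018 × 0.3427² = 0.02091.
D = q·S·CD = 1009 × 14.3 × 0.02091 = 301.8 N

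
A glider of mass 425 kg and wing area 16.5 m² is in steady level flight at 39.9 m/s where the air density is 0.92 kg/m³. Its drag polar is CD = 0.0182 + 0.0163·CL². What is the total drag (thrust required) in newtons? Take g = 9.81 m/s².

Weight W = mg = 425 × 9.81 = 4169.2 N; in level flight L = W.
Dynamic pressure q = 0.5 × 0.92 × 39.9² = 732.3 Pa.
CL = 2W/(ρv²S) = 2×4169.2/(0.92×39.9²×16.5) = 0.345.
CD = 0.0182 + 0.0163 × 0.345² = 0.02014.
D = q·S·CD = 732.3 × 16.5 × 0.02014 = 243.4 N

D = 243 N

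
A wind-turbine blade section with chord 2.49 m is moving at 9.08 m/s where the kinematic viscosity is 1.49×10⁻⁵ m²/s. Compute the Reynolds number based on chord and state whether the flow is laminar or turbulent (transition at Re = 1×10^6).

Re = v·c/ν = 9.08 × 2.49 / (1.49×10⁻⁵) = 1.52×10^6
Since 1.52×10^6 > 1×10^6, the flow is turbulent.

Re = 1.52×10^6 (turbulent)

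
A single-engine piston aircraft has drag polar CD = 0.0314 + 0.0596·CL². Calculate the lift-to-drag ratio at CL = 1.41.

CD = 0.0314 + 0.0596 × 1.41² = 0.1499
L/D = CL/CD = 1.41 / 0.1499 = 9.41

L/D = 9.41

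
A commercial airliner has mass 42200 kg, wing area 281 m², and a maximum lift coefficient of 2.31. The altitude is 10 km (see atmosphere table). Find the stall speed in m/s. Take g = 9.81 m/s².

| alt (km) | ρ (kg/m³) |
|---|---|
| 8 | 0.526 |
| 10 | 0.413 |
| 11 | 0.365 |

V_stall = 55.6 m/s

At 10 km, from the table: ρ = 0.413 kg/m³.
Weight W = mg = 42200 × 9.81 = 4.14×10^5 N.
From L = ½ρV²S·CL,max = W: V_stall = √(2W/(ρSCL,max)) = √(2·4.14×10^5/(0.413·281·2.31))
V_stall = √3088 = 55.6 m/s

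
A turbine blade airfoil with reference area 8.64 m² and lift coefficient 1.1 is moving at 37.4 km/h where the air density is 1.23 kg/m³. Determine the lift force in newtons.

Convert speed: v = 37.4 km/h ÷ 3.6 = 10.39 m/s.
L = ½ρv²S·CL = ½ × 1.23 × 10.39² × 8.64 × 1.1 = 631 N

L = 631 N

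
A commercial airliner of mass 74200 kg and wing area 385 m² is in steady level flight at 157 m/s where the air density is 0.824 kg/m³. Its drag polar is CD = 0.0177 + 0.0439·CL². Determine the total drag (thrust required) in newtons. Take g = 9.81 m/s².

D = 75200 N

Level flight ⇒ L = W = m·g = 74200 × 9.81 = 7.279×10^5 N.
Dynamic pressure q = 0.5 × 0.824 × 157² = 10160 Pa.
Required CL = L/(qS) = 7.279×10^5/(10160·385) = 0.1862.
CD = 0.0177 + 0.0439 × 0.1862² = 0.01922.
D = q·S·CD = 10160 × 385 × 0.01922 = 75150 N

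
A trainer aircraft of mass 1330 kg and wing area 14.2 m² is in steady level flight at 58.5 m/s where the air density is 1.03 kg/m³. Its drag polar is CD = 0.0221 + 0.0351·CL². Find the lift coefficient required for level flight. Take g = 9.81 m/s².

CL = 0.521

Weight W = mg = 1330 × 9.81 = 13047 N; in level flight L = W.
Dynamic pressure q = 0.5 × 1.03 × 58.5² = 1762 Pa.
CL = 2W/(ρv²S) = 2×13047/(1.03×58.5²×14.2) = 0.5213.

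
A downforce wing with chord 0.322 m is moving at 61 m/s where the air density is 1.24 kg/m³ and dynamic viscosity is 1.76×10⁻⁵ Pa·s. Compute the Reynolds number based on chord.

Re = 1.38×10^6

Re = ρ·v·c/μ = 1.24 × 61 × 0.322 / (1.76×10⁻⁵) = 1.38×10^6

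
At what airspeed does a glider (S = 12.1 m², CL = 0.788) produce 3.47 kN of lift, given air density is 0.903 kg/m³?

v = 28.4 m/s

L = ½ρv²S·CL ⇒ v = √(2L/(ρ·S·CL))
v = √(2 × 3470 / (0.903 × 12.1 × 0.788)) = √806 = 28.4 m/s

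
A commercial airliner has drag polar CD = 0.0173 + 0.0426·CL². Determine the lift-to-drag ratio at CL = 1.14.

CD = 0.0173 + 0.0426 × 1.14² = 0.07266
L/D = CL/CD = 1.14 / 0.07266 = 15.7

L/D = 15.7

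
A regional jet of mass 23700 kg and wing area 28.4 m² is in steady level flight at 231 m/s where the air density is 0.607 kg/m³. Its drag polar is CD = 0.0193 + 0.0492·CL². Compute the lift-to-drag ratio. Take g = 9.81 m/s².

In steady level flight, lift balances weight: W = mg = 23700 × 9.81 = 2.325×10^5 N.
q = ½ρv² = ½ × 0.607 × 231² = 16200 Pa.
Required CL = L/(qS) = 2.325×10^5/(16200·28.4) = 0.5055.
CD = 0.0193 + 0.0492 × 0.5055² = 0.03187.
L/D = CL/CD = 0.5055 / 0.03187 = 15.9

L/D = 15.9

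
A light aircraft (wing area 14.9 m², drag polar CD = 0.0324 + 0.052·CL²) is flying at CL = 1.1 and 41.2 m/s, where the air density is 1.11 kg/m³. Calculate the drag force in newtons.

CD = 0.0324 + 0.052 × 1.1² = 0.09532
D = ½ρv²S·CD = ½ × 1.11 × 41.2² × 14.9 × 0.09532 = 1340 N

D = 1340 N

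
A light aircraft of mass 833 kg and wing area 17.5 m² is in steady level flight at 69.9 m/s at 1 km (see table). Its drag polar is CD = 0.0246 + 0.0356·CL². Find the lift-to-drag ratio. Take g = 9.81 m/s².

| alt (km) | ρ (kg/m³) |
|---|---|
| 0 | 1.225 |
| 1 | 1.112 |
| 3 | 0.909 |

L/D = 6.7

At 1 km, from the table: ρ = 1.112 kg/m³.
Level flight ⇒ L = W = m·g = 833 × 9.81 = 8171.7 N.
q = ½ρv² = ½ × 1.112 × 69.9² = 2717 Pa.
CL = 2W/(ρv²S) = 2×8171.7/(1.112×69.9²×17.5) = 0.1719.
CD = 0.0246 + 0.0356 × 0.1719² = 0.02565.
L/D = CL/CD = 0.1719 / 0.02565 = 6.7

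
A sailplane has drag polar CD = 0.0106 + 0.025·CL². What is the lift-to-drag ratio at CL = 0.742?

CD = 0.0106 + 0.025 × 0.742² = 0.02436
L/D = CL/CD = 0.742 / 0.02436 = 30.5

L/D = 30.5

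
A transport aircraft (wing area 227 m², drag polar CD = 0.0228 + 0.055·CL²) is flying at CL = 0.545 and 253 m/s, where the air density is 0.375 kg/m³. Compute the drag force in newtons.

D = 1.07×10^5 N

CD = 0.0228 + 0.055 × 0.545² = 0.03914
D = ½ρv²S·CD = ½ × 0.375 × 253² × 227 × 0.03914 = 1.07×10^5 N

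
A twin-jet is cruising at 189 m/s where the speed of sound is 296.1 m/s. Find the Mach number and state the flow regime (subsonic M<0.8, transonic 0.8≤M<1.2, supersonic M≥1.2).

M = v/a = 189 / 296.1 = 0.638
M = 0.638 → subsonic.

M = 0.638 (subsonic)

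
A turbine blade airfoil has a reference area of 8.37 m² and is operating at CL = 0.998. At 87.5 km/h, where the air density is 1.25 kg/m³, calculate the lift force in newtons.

L = 3080 N

Convert speed: v = 87.5 km/h ÷ 3.6 = 24.31 m/s.
L = ½ρv²S·CL = ½ × 1.25 × 24.31² × 8.37 × 0.998 = 3080 N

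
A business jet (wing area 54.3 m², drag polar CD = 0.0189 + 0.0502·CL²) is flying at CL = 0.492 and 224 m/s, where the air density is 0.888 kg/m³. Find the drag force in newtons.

CD = 0.0189 + 0.0502 × 0.492² = 0.03105
D = ½ρv²S·CD = ½ × 0.888 × 224² × 54.3 × 0.03105 = 37600 N

D = 37600 N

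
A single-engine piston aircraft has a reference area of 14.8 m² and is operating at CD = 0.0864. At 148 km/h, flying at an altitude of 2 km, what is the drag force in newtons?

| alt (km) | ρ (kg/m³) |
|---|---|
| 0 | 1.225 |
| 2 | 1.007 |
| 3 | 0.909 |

At 2 km, from the table: ρ = 1.007 kg/m³.
Convert speed: v = 148 km/h ÷ 3.6 = 41.11 m/s.
D = ½ρv²S·CD = ½ × 1.007 × 41.11² × 14.8 × 0.0864 = 1090 N

D = 1090 N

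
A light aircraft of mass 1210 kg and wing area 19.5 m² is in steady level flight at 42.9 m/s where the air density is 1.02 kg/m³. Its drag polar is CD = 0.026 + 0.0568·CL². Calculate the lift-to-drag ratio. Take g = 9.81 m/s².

In steady level flight, lift balances weight: W = mg = 1210 × 9.81 = 11870 N.
q = ½ρv² = ½ × 1.02 × 42.9² = 938.6 Pa.
CL = W/(q·S) = 11870 / (938.6 × 19.5) = 0.6485.
CD = 0.026 + 0.0568 × 0.6485² = 0.04989.
L/D = CL/CD = 0.6485 / 0.04989 = 13

L/D = 13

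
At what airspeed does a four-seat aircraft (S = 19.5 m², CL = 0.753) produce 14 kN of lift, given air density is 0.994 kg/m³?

L = ½ρv²S·CL ⇒ v = √(2L/(ρ·S·CL))
v = √(2 × 14000 / (0.994 × 19.5 × 0.753)) = √1918 = 43.8 m/s

v = 43.8 m/s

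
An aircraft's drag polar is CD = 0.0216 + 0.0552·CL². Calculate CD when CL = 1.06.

CD = 0.0216 + 0.0552 × 1.06² = 0.0216 + 0.06202 = 0.0836

CD = 0.0836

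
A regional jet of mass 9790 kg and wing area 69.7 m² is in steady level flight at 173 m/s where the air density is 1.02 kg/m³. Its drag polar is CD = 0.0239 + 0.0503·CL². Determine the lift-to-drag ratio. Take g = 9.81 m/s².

L/D = 3.71

Level flight ⇒ L = W = m·g = 9790 × 9.81 = 96040 N.
Dynamic pressure q = 0.5 × 1.02 × 173² = 15260 Pa.
CL = W/(q·S) = 96040 / (15260 × 69.7) = 0.09027.
CD = 0.0239 + 0.0503 × 0.09027² = 0.02431.
L/D = CL/CD = 0.09027 / 0.02431 = 3.71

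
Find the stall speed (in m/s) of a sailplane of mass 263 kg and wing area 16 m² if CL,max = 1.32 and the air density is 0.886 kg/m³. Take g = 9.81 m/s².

V_stall = 16.6 m/s

Weight W = mg = 263 × 9.81 = 2580 N.
V_stall = √(2W/(ρ·S·CL,max)) = √(2 × 2580 / (0.886 × 16 × 1.32))
V_stall = √275.8 = 16.6 m/s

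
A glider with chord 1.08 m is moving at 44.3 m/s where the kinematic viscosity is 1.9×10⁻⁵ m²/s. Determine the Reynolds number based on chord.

Re = 2.52×10^6

Re = v·c/ν = 44.3 × 1.08 / (1.9×10⁻⁵) = 2.52×10^6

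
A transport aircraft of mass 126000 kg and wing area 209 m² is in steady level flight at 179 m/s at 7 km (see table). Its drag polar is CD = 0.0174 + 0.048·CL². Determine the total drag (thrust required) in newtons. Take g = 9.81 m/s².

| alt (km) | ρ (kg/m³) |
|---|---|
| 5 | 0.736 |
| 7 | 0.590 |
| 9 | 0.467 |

D = 71500 N

At 7 km, from the table: ρ = 0.590 kg/m³.
Level flight ⇒ L = W = m·g = 126000 × 9.81 = 1.2361×10^6 N.
q = ½ρv² = ½ × 0.59 × 179² = 9452 Pa.
CL = 2W/(ρv²S) = 2×1.2361×10^6/(0.59×179²×209) = 0.6257.
CD = 0.0174 + 0.048 × 0.6257² = 0.03619.
D = q·S·CD = 9452 × 209 × 0.03619 = 71500 N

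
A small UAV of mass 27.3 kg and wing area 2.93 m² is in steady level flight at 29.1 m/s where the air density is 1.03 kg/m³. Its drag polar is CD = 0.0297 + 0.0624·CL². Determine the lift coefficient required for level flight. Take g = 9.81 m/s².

Level flight ⇒ L = W = m·g = 27.3 × 9.81 = 267.81 N.
Dynamic pressure q = 0.5 × 1.03 × 29.1² = 436.1 Pa.
Required CL = L/(qS) = 267.81/(436.1·2.93) = 0.2096.

CL = 0.21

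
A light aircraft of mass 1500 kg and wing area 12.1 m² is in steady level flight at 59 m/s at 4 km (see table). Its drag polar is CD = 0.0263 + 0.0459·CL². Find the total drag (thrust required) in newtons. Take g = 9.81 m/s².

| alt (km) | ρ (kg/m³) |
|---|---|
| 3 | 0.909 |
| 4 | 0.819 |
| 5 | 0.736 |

D = 1030 N

At 4 km, from the table: ρ = 0.819 kg/m³.
Weight W = mg = 1500 × 9.81 = 14715 N; in level flight L = W.
Dynamic pressure q = 0.5 × 0.819 × 59² = 1425 Pa.
CL = W/(q·S) = 14715 / (1425 × 12.1) = 0.8531.
CD = 0.0263 + 0.0459 × 0.8531² = 0.05971.
D = q·S·CD = 1425 × 12.1 × 0.05971 = 1030 N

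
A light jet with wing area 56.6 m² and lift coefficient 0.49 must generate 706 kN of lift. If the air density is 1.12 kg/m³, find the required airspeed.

L = ½ρv²S·CL ⇒ v = √(2L/(ρ·S·CL))
v = √(2 × 7.06×10^5 / (1.12 × 56.6 × 0.49)) = √45460 = 213 m/s

v = 213 m/s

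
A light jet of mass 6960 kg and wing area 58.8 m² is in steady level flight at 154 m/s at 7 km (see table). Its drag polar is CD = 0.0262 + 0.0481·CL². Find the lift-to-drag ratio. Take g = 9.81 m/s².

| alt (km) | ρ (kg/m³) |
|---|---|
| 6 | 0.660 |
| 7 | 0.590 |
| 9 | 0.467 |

At 7 km, from the table: ρ = 0.590 kg/m³.
Weight W = mg = 6960 × 9.81 = 68278 N; in level flight L = W.
q = ½ρv² = ½ × 0.59 × 154² = 6996 Pa.
Required CL = L/(qS) = 68278/(6996·58.8) = 0.166.
CD = 0.0262 + 0.0481 × 0.166² = 0.02753.
L/D = CL/CD = 0.166 / 0.02753 = 6.03

L/D = 6.03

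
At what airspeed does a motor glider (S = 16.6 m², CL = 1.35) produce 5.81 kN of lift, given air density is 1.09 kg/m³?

L = ½ρv²S·CL ⇒ v = √(2L/(ρ·S·CL))
v = √(2 × 5810 / (1.09 × 16.6 × 1.35)) = √475.7 = 21.8 m/s

v = 21.8 m/s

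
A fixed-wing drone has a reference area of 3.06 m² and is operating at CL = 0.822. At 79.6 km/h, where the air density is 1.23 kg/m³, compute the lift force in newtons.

Convert speed: v = 79.6 km/h ÷ 3.6 = 22.11 m/s.
L = ½ρv²S·CL = ½ × 1.23 × 22.11² × 3.06 × 0.822 = 756 N

L = 756 N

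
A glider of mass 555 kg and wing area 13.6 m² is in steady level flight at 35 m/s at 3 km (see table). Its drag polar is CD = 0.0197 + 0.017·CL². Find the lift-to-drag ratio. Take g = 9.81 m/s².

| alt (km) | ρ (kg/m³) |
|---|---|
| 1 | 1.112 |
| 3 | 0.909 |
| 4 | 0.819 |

At 3 km, from the table: ρ = 0.909 kg/m³.
Weight W = mg = 555 × 9.81 = 5444.6 N; in level flight L = W.
q = ½ρv² = ½ × 0.909 × 35² = 556.8 Pa.
CL = W/(q·S) = 5444.6 / (556.8 × 13.6) = 0.719.
CD = 0.0197 + 0.017 × 0.719² = 0.02849.
L/D = CL/CD = 0.719 / 0.02849 = 25.2

L/D = 25.2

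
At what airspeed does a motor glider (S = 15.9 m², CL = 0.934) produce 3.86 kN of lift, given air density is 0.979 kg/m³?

v = 23 m/s

L = ½ρv²S·CL ⇒ v = √(2L/(ρ·S·CL))
v = √(2 × 3860 / (0.979 × 15.9 × 0.934)) = √531 = 23 m/s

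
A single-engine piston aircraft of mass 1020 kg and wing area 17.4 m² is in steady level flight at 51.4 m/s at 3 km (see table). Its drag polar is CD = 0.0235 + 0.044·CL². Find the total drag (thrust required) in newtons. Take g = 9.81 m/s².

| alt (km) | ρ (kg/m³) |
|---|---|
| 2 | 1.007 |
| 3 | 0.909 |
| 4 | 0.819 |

D = 702 N

At 3 km, from the table: ρ = 0.909 kg/m³.
Level flight ⇒ L = W = m·g = 1020 × 9.81 = 10006 N.
q = ½ρv² = ½ × 0.909 × 51.4² = 1201 Pa.
Required CL = L/(qS) = 10006/(1201·17.4) = 0.4789.
CD = 0.0235 + 0.044 × 0.4789² = 0.03359.
D = q·S·CD = 1201 × 17.4 × 0.03359 = 701.8 N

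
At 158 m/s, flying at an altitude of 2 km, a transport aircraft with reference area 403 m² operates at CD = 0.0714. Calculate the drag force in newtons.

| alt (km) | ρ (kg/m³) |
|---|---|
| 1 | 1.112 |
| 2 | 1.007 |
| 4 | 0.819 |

D = 3.62×10^5 N

At 2 km, from the table: ρ = 1.007 kg/m³.
D = ½ρv²S·CD = ½ × 1.007 × 158² × 403 × 0.0714 = 3.62×10^5 N ≈ 362 kN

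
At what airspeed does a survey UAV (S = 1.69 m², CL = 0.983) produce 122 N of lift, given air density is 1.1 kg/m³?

v = 11.6 m/s

L = ½ρv²S·CL ⇒ v = √(2L/(ρ·S·CL))
v = √(2 × 122 / (1.1 × 1.69 × 0.983)) = √133.5 = 11.6 m/s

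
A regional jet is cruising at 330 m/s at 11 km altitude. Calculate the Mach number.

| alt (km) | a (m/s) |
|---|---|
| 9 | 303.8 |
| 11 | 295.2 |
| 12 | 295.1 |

At 11 km, from the table: a = 295.2 m/s.
M = v/a = 330 / 295.2 = 1.12

M = 1.12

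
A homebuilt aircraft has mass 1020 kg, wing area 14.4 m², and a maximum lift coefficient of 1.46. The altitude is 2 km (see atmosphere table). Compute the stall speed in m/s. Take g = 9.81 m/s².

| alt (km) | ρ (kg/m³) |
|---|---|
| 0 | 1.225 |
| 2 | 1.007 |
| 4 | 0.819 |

At 2 km, from the table: ρ = 1.007 kg/m³.
At stall, lift equals weight: L = W = m·g = 1020 × 9.81 = 10010 N.
V_stall = √(2W/(ρ·S·CL,max)) = √(2 × 10010 / (1.007 × 14.4 × 1.46))
V_stall = √945.3 = 30.7 m/s

V_stall = 30.7 m/s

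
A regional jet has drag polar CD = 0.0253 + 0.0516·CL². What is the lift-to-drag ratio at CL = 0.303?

CD = 0.0253 + 0.0516 × 0.303² = 0.03004
L/D = CL/CD = 0.303 / 0.03004 = 10.1

L/D = 10.1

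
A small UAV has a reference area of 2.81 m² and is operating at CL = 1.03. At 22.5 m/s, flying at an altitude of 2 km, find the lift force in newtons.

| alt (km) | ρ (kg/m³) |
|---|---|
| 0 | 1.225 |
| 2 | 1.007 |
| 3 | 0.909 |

L = 738 N

At 2 km, from the table: ρ = 1.007 kg/m³.
L = ½ρv²S·CL = ½ × 1.007 × 22.5² × 2.81 × 1.03 = 738 N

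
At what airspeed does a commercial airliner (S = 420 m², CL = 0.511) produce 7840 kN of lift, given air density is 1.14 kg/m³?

v = 253 m/s

L = ½ρv²S·CL ⇒ v = √(2L/(ρ·S·CL))
v = √(2 × 7.84×10^6 / (1.14 × 420 × 0.511)) = √64090 = 253 m/s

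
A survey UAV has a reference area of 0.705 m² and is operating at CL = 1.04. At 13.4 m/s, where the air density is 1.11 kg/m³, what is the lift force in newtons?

Dynamic pressure q = ½ρv² = ½ × 1.11 × 13.4² = 99.66 Pa.
L = q·S·CL = 99.66 × 0.705 × 1.04 = 73.1 N

L = 73.1 N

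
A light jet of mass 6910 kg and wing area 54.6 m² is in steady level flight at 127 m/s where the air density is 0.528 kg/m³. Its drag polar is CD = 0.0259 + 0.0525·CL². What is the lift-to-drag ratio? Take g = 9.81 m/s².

L/D = 9.6

In steady level flight, lift balances weight: W = mg = 6910 × 9.81 = 67787 N.
Dynamic pressure q = 0.5 × 0.528 × 127² = 4258 Pa.
Required CL = L/(qS) = 67787/(4258·54.6) = 0.2916.
CD = 0.0259 + 0.0525 × 0.2916² = 0.03036.
L/D = CL/CD = 0.2916 / 0.03036 = 9.6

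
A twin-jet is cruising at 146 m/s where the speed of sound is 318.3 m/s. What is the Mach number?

M = 0.459

M = v/a = 146 / 318.3 = 0.459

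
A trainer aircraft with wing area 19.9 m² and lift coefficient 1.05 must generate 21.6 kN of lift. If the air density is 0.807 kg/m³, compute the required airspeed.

v = 50.6 m/s

L = ½ρv²S·CL ⇒ v = √(2L/(ρ·S·CL))
v = √(2 × 21600 / (0.807 × 19.9 × 1.05)) = √2562 = 50.6 m/s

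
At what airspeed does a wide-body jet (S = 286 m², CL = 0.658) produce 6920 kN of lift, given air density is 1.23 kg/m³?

v = 245 m/s

L = ½ρv²S·CL ⇒ v = √(2L/(ρ·S·CL))
v = √(2 × 6.92×10^6 / (1.23 × 286 × 0.658)) = √59790 = 245 m/s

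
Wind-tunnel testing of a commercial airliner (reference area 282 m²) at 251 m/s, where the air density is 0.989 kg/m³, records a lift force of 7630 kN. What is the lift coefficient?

CL = 0.868

From L = ½ρv²S·CL, rearranging gives CL = 2L/(ρv²S).
CL = 2 × 7.63×10^6 / (0.989 × 251² × 282) = 0.868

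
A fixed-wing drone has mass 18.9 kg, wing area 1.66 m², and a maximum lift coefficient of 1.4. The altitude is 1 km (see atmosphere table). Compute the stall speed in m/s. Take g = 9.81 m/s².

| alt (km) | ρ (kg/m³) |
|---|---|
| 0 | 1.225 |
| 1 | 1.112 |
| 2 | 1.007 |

V_stall = 12 m/s

At 1 km, from the table: ρ = 1.112 kg/m³.
Stall occurs when L = W at CL,max. W = mg = 18.9 × 9.81 = 185.4 N.
V_stall = √(2W/(ρ·S·CL,max)) = √(2 × 185.4 / (1.112 × 1.66 × 1.4))
V_stall = √143.5 = 12 m/s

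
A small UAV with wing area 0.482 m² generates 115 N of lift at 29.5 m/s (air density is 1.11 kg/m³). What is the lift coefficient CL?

From L = ½ρv²S·CL, rearranging gives CL = 2L/(ρv²S).
CL = 2 × 115 / (1.11 × 29.5² × 0.482) = 0.494

CL = 0.494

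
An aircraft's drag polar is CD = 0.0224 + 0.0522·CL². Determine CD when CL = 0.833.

CD = 0.0224 + 0.0522 × 0.833² = 0.0224 + 0.03622 = 0.0586

CD = 0.0586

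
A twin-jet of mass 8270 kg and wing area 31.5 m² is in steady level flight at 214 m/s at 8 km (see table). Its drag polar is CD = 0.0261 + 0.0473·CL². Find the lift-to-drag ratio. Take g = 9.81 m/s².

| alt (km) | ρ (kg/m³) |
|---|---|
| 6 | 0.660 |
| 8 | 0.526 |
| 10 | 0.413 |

At 8 km, from the table: ρ = 0.526 kg/m³.
Weight W = mg = 8270 × 9.81 = 81129 N; in level flight L = W.
q = ½ρv² = ½ × 0.526 × 214² = 12040 Pa.
CL = 2W/(ρv²S) = 2×81129/(0.526×214²×31.5) = 0.2138.
CD = 0.0261 + 0.0473 × 0.2138² = 0.02826.
L/D = CL/CD = 0.2138 / 0.02826 = 7.57

L/D = 7.57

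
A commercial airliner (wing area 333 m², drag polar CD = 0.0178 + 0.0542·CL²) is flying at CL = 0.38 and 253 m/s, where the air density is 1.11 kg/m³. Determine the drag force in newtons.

CD = 0.0178 + 0.0542 × 0.38² = 0.02563
D = ½ρv²S·CD = ½ × 1.11 × 253² × 333 × 0.02563 = 3.03×10^5 N

D = 3.03×10^5 N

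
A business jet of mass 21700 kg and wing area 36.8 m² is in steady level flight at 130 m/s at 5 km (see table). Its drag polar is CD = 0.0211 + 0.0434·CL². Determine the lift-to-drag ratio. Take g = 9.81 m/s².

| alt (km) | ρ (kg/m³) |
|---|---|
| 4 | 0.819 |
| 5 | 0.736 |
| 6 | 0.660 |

L/D = 15.9

At 5 km, from the table: ρ = 0.736 kg/m³.
In steady level flight, lift balances weight: W = mg = 21700 × 9.81 = 2.1288×10^5 N.
Dynamic pressure q = 0.5 × 0.736 × 130² = 6219 Pa.
CL = 2W/(ρv²S) = 2×2.1288×10^5/(0.736×130²×36.8) = 0.9301.
CD = 0.0211 + 0.0434 × 0.9301² = 0.05865.
L/D = CL/CD = 0.9301 / 0.05865 = 15.9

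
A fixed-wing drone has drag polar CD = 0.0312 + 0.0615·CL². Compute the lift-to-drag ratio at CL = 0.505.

CD = 0.0312 + 0.0615 × 0.505² = 0.04688
L/D = CL/CD = 0.505 / 0.04688 = 10.8

L/D = 10.8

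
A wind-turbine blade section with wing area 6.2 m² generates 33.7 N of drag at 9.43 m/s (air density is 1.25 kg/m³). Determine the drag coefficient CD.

From D = ½ρv²S·CD, rearranging gives CD = 2D/(ρv²S).
CD = 2 × 33.7 / (1.25 × 9.43² × 6.2) = 0.0978

CD = 0.0978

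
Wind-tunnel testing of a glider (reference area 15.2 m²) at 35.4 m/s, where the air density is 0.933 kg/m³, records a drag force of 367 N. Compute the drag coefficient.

From D = ½ρv²S·CD, rearranging gives CD = 2D/(ρv²S).
CD = 2 × 367 / (0.933 × 35.4² × 15.2) = 0.0413

CD = 0.0413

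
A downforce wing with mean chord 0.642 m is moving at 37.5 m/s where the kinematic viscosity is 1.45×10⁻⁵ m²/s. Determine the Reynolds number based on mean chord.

Re = 1.66×10^6

Re = v·c/ν = 37.5 × 0.642 / (1.45×10⁻⁵) = 1.66×10^6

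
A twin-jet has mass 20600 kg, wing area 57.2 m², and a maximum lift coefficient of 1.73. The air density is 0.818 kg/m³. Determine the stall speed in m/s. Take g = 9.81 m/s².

V_stall = 70.7 m/s

At stall, lift equals weight: L = W = m·g = 20600 × 9.81 = 2.021×10^5 N.
From L = ½ρV²S·CL,max = W: V_stall = √(2W/(ρSCL,max)) = √(2·2.021×10^5/(0.818·57.2·1.73))
V_stall = √4993 = 70.7 m/s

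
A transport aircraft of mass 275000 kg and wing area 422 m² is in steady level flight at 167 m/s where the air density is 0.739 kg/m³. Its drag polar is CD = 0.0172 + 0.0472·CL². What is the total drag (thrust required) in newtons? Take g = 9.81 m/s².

Weight W = mg = 275000 × 9.81 = 2.6978×10^6 N; in level flight L = W.
Dynamic pressure q = 0.5 × 0.739 × 167² = 10300 Pa.
Required CL = L/(qS) = 2.6978×10^6/(10300·422) = 0.6204.
CD = 0.0172 + 0.0472 × 0.6204² = 0.03536.
D = q·S·CD = 10300 × 422 × 0.03536 = 1.538×10^5 N

D = 1.54×10^5 N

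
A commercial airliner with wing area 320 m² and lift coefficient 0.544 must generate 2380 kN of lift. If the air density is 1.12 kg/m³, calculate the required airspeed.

v = 156 m/s

L = ½ρv²S·CL ⇒ v = √(2L/(ρ·S·CL))
v = √(2 × 2.38×10^6 / (1.12 × 320 × 0.544)) = √24410 = 156 m/s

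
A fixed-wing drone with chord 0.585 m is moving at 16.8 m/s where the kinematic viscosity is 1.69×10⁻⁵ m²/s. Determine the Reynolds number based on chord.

Re = 5.82×10^5

Re = v·c/ν = 16.8 × 0.585 / (1.69×10⁻⁵) = 5.82×10^5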